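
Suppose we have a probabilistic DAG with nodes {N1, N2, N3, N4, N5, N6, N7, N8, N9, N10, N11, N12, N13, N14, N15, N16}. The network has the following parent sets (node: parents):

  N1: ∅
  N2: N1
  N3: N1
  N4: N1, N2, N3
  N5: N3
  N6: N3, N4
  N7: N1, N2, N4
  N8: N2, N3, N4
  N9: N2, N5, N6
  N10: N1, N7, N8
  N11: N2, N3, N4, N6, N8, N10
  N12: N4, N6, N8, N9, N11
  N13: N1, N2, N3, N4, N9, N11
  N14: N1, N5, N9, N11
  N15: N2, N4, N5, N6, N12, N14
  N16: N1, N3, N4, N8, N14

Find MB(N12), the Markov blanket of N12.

Parents of N12: N4, N6, N8, N9, N11.
N12's children: N15.
For each child, the remaining parents (spouses of N12):
  N15: N2, N4, N5, N6, N14
So the Markov blanket of N12 is {N2, N4, N5, N6, N8, N9, N11, N14, N15}.

{N2, N4, N5, N6, N8, N9, N11, N14, N15}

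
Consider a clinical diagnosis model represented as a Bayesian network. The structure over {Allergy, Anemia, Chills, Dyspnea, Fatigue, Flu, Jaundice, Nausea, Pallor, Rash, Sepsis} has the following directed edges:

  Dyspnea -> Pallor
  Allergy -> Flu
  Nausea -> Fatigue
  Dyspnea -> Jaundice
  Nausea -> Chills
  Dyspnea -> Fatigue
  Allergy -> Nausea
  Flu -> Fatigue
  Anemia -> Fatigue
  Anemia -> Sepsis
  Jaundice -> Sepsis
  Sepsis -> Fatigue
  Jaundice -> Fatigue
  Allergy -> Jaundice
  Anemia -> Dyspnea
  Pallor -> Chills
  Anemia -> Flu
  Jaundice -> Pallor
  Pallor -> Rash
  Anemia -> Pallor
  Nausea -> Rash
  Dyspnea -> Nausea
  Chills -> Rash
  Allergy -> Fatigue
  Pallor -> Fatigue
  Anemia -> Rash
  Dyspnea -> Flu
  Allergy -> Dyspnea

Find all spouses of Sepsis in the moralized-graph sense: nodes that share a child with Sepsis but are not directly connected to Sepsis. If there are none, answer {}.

{Allergy, Dyspnea, Flu, Nausea, Pallor}

Children of Sepsis: Fatigue.
  parents(Fatigue) \ {Sepsis} = {Allergy, Anemia, Dyspnea, Flu, Jaundice, Nausea, Pallor}.
Excluding nodes already adjacent to Sepsis (Anemia, Fatigue, Jaundice), the co-parent-only contribution is {Allergy, Dyspnea, Flu, Nausea, Pallor}.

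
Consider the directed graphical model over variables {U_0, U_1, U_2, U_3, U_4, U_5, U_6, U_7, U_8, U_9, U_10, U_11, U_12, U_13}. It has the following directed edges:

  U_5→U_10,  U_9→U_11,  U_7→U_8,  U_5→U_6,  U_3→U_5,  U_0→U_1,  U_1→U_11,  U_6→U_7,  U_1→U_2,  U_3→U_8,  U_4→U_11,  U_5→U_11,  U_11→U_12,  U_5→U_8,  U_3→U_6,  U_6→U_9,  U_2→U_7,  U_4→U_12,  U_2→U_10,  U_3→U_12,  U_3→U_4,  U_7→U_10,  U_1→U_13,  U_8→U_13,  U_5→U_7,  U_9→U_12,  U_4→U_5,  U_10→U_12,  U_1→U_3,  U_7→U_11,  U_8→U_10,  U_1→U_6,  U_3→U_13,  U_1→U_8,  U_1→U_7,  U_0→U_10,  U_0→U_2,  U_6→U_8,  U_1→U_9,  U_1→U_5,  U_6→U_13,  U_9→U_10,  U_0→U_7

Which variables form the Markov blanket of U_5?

Ch(U_5) = {U_6, U_7, U_8, U_10, U_11}.
Pa(U_5) = {U_1, U_3, U_4}.
Co-parents of U_5 (other parents of its children):
  U_6: U_1, U_3
  U_7: U_0, U_1, U_2, U_6
  U_8: U_1, U_3, U_6, U_7
  U_10: U_0, U_2, U_7, U_8, U_9
  U_11: U_1, U_4, U_7, U_9
MB(U_5) = {U_0, U_1, U_2, U_3, U_4, U_6, U_7, U_8, U_9, U_10, U_11}.

{U_0, U_1, U_2, U_3, U_4, U_6, U_7, U_8, U_9, U_10, U_11}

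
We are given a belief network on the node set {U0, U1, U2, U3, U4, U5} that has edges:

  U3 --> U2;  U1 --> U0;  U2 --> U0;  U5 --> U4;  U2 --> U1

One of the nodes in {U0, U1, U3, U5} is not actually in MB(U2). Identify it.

U5

U2 has parent U3.
Ch(U2) = {U0, U1}.
Parents of each child, excluding U2:
  U1: no additional parents.
  U0's other parent is U1.
MB(U2) = {U0, U1, U3}.
U5 is neither a parent, child, nor co-parent of U2, so it does not belong.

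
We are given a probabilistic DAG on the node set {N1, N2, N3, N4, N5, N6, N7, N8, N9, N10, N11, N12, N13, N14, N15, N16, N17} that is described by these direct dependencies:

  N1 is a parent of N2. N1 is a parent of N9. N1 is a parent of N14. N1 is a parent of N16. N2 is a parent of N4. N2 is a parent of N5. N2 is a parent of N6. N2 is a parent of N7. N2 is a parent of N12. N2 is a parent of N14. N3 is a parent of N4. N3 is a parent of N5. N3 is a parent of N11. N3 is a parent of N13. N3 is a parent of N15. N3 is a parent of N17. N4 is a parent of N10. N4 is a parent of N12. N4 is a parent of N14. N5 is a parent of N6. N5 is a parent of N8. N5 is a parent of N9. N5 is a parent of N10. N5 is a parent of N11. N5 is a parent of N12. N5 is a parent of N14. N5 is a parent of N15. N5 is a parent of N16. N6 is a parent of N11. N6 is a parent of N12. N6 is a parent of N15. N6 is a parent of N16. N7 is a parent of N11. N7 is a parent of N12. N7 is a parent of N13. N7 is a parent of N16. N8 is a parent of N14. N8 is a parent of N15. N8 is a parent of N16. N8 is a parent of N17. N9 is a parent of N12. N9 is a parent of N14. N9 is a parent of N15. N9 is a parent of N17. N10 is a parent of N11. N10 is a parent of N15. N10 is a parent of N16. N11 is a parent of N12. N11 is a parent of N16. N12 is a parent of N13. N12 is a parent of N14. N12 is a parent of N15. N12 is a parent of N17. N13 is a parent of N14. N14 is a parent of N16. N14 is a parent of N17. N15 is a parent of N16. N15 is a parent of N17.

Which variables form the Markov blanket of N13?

{N1, N2, N3, N4, N5, N7, N8, N9, N12, N14}

The Markov blanket of a node is its parents, its children, and the other parents of its children.
Ch(N13) = {N14}.
N13's parents: N3, N7, N12.
Other parents of N13's children:
  parents(N14) \ {N13} = {N1, N2, N4, N5, N8, N9, N12}.
Taking the union gives {N1, N2, N3, N4, N5, N7, N8, N9, N12, N14}.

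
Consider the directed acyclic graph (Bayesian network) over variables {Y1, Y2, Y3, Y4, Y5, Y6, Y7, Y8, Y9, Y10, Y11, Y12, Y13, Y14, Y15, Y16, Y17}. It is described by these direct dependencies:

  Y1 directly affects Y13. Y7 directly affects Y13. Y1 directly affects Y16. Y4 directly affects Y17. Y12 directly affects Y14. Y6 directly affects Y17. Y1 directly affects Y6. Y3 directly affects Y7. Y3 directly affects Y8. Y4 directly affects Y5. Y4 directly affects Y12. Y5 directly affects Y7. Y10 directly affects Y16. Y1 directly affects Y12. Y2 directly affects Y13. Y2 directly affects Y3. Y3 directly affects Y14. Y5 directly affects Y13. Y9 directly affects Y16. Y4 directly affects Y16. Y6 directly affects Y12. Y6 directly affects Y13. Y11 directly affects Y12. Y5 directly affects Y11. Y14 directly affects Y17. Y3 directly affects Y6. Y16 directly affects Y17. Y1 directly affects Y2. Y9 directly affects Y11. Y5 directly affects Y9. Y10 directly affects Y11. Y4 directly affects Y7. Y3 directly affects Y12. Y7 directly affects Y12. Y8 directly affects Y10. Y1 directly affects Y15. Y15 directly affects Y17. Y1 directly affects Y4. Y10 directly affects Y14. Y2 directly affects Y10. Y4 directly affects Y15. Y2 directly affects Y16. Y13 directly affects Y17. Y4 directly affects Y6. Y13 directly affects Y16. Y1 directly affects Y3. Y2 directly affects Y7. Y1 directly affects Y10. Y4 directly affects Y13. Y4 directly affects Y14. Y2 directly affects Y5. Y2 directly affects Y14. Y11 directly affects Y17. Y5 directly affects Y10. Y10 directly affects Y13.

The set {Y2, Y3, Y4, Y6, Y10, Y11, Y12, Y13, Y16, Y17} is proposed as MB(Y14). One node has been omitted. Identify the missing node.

Y15

Ch(Y14) = {Y17}.
Parents of Y14: Y2, Y3, Y4, Y10, Y12.
Parents of each child, excluding Y14:
  Y17's other parents are Y4, Y6, Y11, Y13, Y15, Y16.
MB(Y14) = {Y2, Y3, Y4, Y6, Y10, Y11, Y12, Y13, Y15, Y16, Y17}.
Comparing with the claimed set, Y15 is missing.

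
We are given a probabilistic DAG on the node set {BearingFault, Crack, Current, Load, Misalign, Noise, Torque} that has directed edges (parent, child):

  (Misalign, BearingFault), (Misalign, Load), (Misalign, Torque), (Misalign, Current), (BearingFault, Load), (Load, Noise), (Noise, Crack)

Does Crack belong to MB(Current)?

No

Current has parent Misalign.
Children of Current: none.
Current has no children, so there are no co-parents.
MB(Current) = {Misalign}; Crack is not in this set.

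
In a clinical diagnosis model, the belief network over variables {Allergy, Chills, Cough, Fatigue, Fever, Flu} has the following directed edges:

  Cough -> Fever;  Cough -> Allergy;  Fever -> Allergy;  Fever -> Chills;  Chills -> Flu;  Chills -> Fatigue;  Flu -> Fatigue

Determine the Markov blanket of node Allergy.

Pa(Allergy) = {Cough, Fever}.
Allergy's children: none.
With no children, Allergy has no spouses; the co-parent set is empty.
MB(Allergy) = {Cough, Fever}.

{Cough, Fever}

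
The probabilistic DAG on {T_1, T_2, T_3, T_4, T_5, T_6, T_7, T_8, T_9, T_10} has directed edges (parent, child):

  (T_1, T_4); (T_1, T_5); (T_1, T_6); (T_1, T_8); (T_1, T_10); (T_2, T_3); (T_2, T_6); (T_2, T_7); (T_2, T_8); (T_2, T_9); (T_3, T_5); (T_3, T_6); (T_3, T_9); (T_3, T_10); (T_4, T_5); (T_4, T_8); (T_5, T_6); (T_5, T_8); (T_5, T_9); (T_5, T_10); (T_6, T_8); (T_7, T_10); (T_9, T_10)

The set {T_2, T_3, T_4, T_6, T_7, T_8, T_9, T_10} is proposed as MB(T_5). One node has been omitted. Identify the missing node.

Ch(T_5) = {T_6, T_8, T_9, T_10}.
Pa(T_5) = {T_1, T_3, T_4}.
Parents of each child, excluding T_5:
  T_6: T_1, T_2, T_3
  T_8: T_1, T_2, T_4, T_6
  T_9: T_2, T_3
  T_10: T_1, T_3, T_7, T_9
MB(T_5) = {T_1, T_2, T_3, T_4, T_6, T_7, T_8, T_9, T_10}.
Comparing with the claimed set, T_1 is missing.

T_1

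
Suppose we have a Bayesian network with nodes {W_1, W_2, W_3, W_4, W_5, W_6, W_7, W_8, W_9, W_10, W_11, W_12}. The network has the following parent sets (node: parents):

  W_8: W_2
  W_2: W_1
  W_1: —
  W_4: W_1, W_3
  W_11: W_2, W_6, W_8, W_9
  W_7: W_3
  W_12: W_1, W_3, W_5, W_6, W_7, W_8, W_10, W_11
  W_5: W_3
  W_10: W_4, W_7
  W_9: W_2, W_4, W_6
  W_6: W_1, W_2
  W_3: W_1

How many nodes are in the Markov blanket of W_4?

7

Recall MB(v) = parents ∪ children ∪ spouses, where spouses are the other parents of v's children.
W_4 has children W_9, W_10.
Parents of W_4: W_1, W_3.
Parents of each child, excluding W_4:
  W_9: W_2, W_6
  W_10: W_7
MB(W_4) = {W_1, W_2, W_3, W_6, W_7, W_9, W_10}, which has 7 nodes.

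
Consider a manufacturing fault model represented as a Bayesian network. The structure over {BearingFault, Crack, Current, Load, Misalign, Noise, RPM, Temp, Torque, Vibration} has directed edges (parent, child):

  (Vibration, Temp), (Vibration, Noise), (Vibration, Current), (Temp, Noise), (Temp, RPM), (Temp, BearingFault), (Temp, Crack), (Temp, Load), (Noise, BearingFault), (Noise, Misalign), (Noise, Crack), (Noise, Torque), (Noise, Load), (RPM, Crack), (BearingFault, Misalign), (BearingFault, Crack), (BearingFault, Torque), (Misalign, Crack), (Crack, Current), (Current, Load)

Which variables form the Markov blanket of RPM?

Recall MB(v) = parents ∪ children ∪ spouses, where spouses are the other parents of v's children.
RPM has child Crack.
Pa(RPM) = {Temp}.
Co-parents of RPM (other parents of its children):
  Crack also has parents BearingFault, Misalign, Noise, Temp.
So the Markov blanket of RPM is {BearingFault, Crack, Misalign, Noise, Temp}.

{BearingFault, Crack, Misalign, Noise, Temp}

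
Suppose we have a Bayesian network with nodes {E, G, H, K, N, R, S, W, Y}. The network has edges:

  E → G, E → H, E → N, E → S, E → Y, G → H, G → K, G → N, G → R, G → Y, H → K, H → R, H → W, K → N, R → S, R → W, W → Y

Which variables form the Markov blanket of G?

Parents of G: E.
G's children: H, K, N, R, Y.
For each child, the remaining parents (spouses of G):
  parents(H) \ {G} = {E}.
  K also has parent H.
  parents(N) \ {G} = {E, K}.
  R's other parent is H.
  parents(Y) \ {G} = {E, W}.
So the Markov blanket of G is {E, H, K, N, R, W, Y}.

{E, H, K, N, R, W, Y}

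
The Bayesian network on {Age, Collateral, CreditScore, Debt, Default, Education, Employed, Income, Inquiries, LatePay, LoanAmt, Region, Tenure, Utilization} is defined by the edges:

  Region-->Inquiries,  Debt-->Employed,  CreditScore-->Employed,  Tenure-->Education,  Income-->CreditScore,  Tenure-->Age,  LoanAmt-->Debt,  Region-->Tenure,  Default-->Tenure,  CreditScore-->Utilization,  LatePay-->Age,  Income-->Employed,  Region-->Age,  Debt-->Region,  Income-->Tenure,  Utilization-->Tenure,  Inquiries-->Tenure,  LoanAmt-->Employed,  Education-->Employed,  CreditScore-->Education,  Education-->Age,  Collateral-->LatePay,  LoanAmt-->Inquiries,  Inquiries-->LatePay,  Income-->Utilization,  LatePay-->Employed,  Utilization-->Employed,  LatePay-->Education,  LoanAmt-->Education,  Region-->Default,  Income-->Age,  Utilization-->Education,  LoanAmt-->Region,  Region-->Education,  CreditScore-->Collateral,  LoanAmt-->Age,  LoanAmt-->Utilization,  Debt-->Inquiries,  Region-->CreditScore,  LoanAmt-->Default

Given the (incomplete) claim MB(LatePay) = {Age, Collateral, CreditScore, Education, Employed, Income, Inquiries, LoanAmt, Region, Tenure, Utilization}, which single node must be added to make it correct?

Debt

Recall MB(v) = parents ∪ children ∪ spouses, where spouses are the other parents of v's children.
LatePay has parents Collateral, Inquiries.
LatePay's children: Age, Education, Employed.
Parents of each child, excluding LatePay:
  parents(Education) \ {LatePay} = {CreditScore, LoanAmt, Region, Tenure, Utilization}.
  Employed also has parents CreditScore, Debt, Education, Income, LoanAmt, Utilization.
  parents(Age) \ {LatePay} = {Education, Income, LoanAmt, Region, Tenure}.
MB(LatePay) = {Age, Collateral, CreditScore, Debt, Education, Employed, Income, Inquiries, LoanAmt, Region, Tenure, Utilization}.
Comparing with the claimed set, Debt is missing.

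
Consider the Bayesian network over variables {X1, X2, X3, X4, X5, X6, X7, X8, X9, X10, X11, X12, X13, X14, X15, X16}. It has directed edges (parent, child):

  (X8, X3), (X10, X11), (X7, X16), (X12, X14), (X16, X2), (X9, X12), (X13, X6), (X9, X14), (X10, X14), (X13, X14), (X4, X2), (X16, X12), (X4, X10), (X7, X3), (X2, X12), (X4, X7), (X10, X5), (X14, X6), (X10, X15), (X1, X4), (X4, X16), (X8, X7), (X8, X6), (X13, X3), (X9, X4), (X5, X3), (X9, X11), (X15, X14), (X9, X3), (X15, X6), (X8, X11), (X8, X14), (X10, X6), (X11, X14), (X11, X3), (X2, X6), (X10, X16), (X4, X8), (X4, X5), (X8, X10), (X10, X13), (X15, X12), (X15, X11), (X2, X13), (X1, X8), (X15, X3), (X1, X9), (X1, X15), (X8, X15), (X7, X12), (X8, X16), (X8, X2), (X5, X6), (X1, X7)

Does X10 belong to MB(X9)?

Yes

X10 is a co-parent of X9: both are parents of X11, X14.
So X10 ∈ MB(X9).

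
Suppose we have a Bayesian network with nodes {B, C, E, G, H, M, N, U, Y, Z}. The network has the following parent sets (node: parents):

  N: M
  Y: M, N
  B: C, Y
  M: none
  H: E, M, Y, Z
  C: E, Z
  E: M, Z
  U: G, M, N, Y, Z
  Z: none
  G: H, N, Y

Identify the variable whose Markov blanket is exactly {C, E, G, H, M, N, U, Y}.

The target node must have every member of {C, E, G, H, M, N, U, Y} as a parent, child, or co-parent, and no others.
Parents of Z: none; children: C, E, H, U; co-parents: E, G, M, N, Y.
These exactly cover the given set, so the node is Z.

Z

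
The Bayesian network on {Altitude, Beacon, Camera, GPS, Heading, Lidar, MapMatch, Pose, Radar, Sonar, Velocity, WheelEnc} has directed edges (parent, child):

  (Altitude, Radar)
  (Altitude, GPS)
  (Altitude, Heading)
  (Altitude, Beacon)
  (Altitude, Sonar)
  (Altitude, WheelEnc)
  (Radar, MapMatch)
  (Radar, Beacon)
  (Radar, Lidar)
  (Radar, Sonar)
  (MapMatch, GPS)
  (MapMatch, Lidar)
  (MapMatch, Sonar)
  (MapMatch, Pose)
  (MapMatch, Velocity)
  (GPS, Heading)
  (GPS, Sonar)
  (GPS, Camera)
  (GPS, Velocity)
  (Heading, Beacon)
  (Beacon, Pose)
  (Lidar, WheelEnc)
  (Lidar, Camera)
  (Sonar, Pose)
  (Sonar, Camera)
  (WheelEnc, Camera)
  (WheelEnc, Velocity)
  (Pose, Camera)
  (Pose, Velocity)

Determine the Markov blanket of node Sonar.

Recall MB(v) = parents ∪ children ∪ spouses, where spouses are the other parents of v's children.
Parents of Sonar: Altitude, GPS, MapMatch, Radar.
Sonar has children Camera, Pose.
For each child, the remaining parents (spouses of Sonar):
  Pose also has parents Beacon, MapMatch.
  parents(Camera) \ {Sonar} = {GPS, Lidar, Pose, WheelEnc}.
MB(Sonar) = {Altitude, Beacon, Camera, GPS, Lidar, MapMatch, Pose, Radar, WheelEnc}.

{Altitude, Beacon, Camera, GPS, Lidar, MapMatch, Pose, Radar, WheelEnc}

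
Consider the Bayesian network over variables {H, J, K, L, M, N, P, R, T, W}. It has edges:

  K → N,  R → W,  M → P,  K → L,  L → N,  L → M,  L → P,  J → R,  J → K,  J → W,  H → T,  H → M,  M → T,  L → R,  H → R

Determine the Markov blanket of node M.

By definition, MB(M) is built from M's parents, M's children, and the co-parents of M.
Children of M: P, T.
Pa(M) = {H, L}.
Other parents of M's children:
  parents(P) \ {M} = {L}.
  T's other parent is H.
Taking the union gives {H, L, P, T}.

{H, L, P, T}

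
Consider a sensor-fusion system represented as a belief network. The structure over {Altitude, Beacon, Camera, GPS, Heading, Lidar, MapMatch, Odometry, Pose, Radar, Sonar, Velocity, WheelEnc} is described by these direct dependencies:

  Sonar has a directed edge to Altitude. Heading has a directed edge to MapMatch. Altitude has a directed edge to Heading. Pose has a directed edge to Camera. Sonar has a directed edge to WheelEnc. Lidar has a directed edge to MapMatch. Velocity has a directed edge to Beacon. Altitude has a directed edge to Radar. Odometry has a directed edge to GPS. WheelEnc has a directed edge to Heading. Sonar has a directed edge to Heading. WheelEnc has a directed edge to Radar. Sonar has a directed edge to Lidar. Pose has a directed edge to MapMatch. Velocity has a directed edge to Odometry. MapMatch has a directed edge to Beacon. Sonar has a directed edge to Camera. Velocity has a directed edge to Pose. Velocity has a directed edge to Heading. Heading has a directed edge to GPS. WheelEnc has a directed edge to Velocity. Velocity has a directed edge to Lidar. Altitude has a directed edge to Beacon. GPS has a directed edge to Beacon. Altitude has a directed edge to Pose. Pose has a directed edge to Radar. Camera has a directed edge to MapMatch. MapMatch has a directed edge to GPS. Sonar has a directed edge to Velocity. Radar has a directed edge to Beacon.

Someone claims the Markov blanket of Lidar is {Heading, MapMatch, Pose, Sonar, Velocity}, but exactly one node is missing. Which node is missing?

Lidar's parents: Sonar, Velocity.
Ch(Lidar) = {MapMatch}.
For each child, the remaining parents (spouses of Lidar):
  parents(MapMatch) \ {Lidar} = {Camera, Heading, Pose}.
MB(Lidar) = {Camera, Heading, MapMatch, Pose, Sonar, Velocity}.
Comparing with the claimed set, Camera is missing.

Camera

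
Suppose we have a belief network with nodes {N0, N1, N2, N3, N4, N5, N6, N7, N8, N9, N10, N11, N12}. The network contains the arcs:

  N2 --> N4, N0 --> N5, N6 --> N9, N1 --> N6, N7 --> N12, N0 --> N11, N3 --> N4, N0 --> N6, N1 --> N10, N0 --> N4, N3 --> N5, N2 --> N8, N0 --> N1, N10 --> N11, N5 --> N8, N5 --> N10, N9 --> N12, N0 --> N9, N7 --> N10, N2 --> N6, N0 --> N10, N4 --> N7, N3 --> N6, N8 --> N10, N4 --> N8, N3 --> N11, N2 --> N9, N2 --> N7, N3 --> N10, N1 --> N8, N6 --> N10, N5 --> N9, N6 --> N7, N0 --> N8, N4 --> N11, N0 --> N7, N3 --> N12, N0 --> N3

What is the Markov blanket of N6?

N6's parents: N0, N1, N2, N3.
N6's children: N7, N9, N10.
Parents of each child, excluding N6:
  N7 also has parents N0, N2, N4.
  N9 also has parents N0, N2, N5.
  N10 also has parents N0, N1, N3, N5, N7, N8.
Union: {N0, N1, N2, N3} ∪ {N7, N9, N10} ∪ {N0, N1, N2, N3, N4, N5, N7, N8} = {N0, N1, N2, N3, N4, N5, N7, N8, N9, N10}.

{N0, N1, N2, N3, N4, N5, N7, N8, N9, N10}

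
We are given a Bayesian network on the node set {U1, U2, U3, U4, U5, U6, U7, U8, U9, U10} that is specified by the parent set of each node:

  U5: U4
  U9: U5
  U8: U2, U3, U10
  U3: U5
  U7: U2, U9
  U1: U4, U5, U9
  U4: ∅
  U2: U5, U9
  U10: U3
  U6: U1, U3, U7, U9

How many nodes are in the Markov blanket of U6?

4

Ch(U6) = {}.
U6 has parents U1, U3, U7, U9.
U6 has no children, so there are no co-parents.
MB(U6) = {U1, U3, U7, U9}, which has 4 nodes.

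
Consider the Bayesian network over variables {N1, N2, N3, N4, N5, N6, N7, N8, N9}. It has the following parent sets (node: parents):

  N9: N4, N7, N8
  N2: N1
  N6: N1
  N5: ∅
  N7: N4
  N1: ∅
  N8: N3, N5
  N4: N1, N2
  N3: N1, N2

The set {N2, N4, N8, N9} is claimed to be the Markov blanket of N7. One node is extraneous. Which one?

By definition, MB(N7) is built from N7's parents, N7's children, and the co-parents of N7.
N7 has child N9.
N7 has parent N4.
Co-parents of N7 (other parents of its children):
  N9's other parents are N4, N8.
MB(N7) = {N4, N8, N9}.
N2 is neither a parent, child, nor co-parent of N7, so it does not belong.

N2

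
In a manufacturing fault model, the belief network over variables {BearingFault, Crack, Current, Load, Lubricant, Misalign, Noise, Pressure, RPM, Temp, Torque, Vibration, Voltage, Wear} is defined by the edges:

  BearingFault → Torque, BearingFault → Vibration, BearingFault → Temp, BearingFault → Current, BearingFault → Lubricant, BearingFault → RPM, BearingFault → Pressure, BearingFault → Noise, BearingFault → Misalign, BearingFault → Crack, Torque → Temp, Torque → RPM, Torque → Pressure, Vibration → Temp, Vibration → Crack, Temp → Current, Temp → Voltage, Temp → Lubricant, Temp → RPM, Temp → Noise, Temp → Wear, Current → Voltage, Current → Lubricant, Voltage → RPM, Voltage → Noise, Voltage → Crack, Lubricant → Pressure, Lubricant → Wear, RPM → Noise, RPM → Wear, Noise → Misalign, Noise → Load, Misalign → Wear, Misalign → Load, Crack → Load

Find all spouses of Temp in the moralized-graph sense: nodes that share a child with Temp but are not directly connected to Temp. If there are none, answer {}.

{Misalign}

Children of Temp: Current, Lubricant, Noise, RPM, Voltage, Wear.
  Current: BearingFault
  Voltage: Current
  Lubricant: BearingFault, Current
  RPM: BearingFault, Torque, Voltage
  Noise: BearingFault, RPM, Voltage
  Wear: Lubricant, Misalign, RPM
Excluding nodes already adjacent to Temp (BearingFault, Current, Lubricant, Noise, RPM, Torque, Vibration, Voltage, Wear), the co-parent-only contribution is {Misalign}.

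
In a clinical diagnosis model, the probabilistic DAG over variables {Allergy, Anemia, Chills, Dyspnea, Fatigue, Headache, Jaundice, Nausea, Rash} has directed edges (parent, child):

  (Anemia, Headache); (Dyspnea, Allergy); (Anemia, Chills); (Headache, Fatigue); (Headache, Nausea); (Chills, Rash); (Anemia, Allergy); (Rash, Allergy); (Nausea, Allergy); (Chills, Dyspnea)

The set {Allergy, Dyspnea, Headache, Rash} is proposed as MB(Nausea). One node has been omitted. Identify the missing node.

Anemia

Nausea has parent Headache.
Ch(Nausea) = {Allergy}.
Parents of each child, excluding Nausea:
  Allergy also has parents Anemia, Dyspnea, Rash.
MB(Nausea) = {Allergy, Anemia, Dyspnea, Headache, Rash}.
Comparing with the claimed set, Anemia is missing.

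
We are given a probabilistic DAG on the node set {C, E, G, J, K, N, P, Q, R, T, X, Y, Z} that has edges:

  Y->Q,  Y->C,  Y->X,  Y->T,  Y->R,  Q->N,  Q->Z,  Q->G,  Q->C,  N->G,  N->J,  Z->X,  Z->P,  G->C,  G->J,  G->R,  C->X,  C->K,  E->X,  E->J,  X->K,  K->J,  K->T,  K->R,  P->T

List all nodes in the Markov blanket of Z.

Z's parents: Q.
Z's children: P, X.
Parents of each child, excluding Z:
  X: C, E, Y
  P: —
Union: {Q} ∪ {P, X} ∪ {C, E, Y} = {C, E, P, Q, X, Y}.

{C, E, P, Q, X, Y}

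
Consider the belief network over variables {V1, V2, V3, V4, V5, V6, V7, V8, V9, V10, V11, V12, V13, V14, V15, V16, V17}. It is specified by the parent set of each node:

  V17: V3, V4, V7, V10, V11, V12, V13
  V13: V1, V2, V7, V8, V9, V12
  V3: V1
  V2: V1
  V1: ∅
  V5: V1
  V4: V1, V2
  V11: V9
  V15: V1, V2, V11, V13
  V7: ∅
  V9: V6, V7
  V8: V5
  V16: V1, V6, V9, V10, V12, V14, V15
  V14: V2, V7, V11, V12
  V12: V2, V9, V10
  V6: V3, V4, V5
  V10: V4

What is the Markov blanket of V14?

A node's Markov blanket = Pa ∪ Ch ∪ (parents of Ch other than the node itself).
V14 has parents V2, V7, V11, V12.
Children of V14: V16.
Parents of each child, excluding V14:
  V16 also has parents V1, V6, V9, V10, V12, V15.
MB(V14) = {V1, V2, V6, V7, V9, V10, V11, V12, V15, V16}.

{V1, V2, V6, V7, V9, V10, V11, V12, V15, V16}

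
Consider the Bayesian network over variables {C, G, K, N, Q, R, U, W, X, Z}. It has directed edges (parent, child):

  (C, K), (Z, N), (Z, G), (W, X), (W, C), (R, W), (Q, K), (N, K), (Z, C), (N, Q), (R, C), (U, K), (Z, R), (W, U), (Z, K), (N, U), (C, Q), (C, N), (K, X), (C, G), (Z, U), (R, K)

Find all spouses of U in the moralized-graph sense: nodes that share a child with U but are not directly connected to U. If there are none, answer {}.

Children of U: K.
  K's other parents are C, N, Q, R, Z.
Excluding nodes already adjacent to U (K, N, W, Z), the co-parent-only contribution is {C, Q, R}.

{C, Q, R}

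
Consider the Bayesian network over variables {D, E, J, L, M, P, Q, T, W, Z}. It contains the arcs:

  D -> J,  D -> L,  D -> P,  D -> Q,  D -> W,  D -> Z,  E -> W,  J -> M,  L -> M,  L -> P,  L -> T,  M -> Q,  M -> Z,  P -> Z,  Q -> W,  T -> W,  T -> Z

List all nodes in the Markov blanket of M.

By definition, MB(M) is built from M's parents, M's children, and the co-parents of M.
Children of M: Q, Z.
M's parents: J, L.
For each child, the remaining parents (spouses of M):
  Q also has parent D.
  Z's other parents are D, P, T.
MB(M) = {D, J, L, P, Q, T, Z}.

{D, J, L, P, Q, T, Z}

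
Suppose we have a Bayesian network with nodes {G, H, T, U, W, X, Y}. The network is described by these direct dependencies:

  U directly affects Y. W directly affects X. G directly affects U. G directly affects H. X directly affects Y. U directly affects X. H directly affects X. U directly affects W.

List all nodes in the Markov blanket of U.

A node's Markov blanket = Pa ∪ Ch ∪ (parents of Ch other than the node itself).
Pa(U) = {G}.
U's children: W, X, Y.
Other parents of U's children:
  W: no additional parents.
  X's other parents are H, W.
  parents(Y) \ {U} = {X}.
So the Markov blanket of U is {G, H, W, X, Y}.

{G, H, W, X, Y}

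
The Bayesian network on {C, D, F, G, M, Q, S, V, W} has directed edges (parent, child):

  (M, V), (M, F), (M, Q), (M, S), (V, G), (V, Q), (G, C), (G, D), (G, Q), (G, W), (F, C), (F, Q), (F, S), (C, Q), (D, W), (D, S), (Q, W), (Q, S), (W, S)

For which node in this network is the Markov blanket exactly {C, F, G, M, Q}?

V

The target node must have every member of {C, F, G, M, Q} as a parent, child, or co-parent, and no others.
Parents of V: M; children: G, Q; co-parents: C, F, G, M.
These exactly cover the given set, so the node is V.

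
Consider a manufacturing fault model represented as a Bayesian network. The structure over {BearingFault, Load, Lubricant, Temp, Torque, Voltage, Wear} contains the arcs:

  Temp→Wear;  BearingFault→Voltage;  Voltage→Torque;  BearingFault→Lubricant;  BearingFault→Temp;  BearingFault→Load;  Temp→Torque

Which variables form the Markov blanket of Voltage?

A node's Markov blanket = Pa ∪ Ch ∪ (parents of Ch other than the node itself).
Parents of Voltage: BearingFault.
Voltage's children: Torque.
Other parents of Voltage's children:
  Torque: Temp
MB(Voltage) = {BearingFault, Temp, Torque}.

{BearingFault, Temp, Torque}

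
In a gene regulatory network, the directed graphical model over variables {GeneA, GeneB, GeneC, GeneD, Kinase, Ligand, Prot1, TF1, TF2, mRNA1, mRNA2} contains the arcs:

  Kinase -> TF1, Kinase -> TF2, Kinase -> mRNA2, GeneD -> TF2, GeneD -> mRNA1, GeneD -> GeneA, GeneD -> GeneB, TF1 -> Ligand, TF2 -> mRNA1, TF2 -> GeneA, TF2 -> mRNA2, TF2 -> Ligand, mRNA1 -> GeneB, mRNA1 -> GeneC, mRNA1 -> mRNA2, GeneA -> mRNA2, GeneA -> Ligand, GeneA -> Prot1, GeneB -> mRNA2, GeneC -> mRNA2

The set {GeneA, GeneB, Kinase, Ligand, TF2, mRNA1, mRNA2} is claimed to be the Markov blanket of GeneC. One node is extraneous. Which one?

Ligand

A node's Markov blanket = Pa ∪ Ch ∪ (parents of Ch other than the node itself).
Pa(GeneC) = {mRNA1}.
Children of GeneC: mRNA2.
For each child, the remaining parents (spouses of GeneC):
  mRNA2 also has parents GeneA, GeneB, Kinase, TF2, mRNA1.
MB(GeneC) = {GeneA, GeneB, Kinase, TF2, mRNA1, mRNA2}.
Ligand is neither a parent, child, nor co-parent of GeneC, so it does not belong.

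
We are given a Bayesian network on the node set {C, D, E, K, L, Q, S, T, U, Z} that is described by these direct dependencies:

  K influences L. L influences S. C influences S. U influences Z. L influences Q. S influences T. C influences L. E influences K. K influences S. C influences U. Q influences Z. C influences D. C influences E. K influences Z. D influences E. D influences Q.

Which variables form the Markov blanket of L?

{C, D, K, Q, S}

Recall MB(v) = parents ∪ children ∪ spouses, where spouses are the other parents of v's children.
L's parents: C, K.
Ch(L) = {Q, S}.
Other parents of L's children:
  Q's other parent is D.
  parents(S) \ {L} = {C, K}.
So the Markov blanket of L is {C, D, K, Q, S}.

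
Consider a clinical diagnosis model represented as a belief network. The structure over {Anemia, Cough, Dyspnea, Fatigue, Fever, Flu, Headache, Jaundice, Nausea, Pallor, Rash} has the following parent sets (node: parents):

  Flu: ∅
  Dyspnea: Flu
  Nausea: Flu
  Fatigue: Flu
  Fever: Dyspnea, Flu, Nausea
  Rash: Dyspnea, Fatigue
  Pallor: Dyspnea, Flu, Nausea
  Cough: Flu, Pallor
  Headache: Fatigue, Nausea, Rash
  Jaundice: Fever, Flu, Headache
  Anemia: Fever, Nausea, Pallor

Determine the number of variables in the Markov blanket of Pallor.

Recall MB(v) = parents ∪ children ∪ spouses, where spouses are the other parents of v's children.
Pallor's children: Anemia, Cough.
Pallor has parents Dyspnea, Flu, Nausea.
Parents of each child, excluding Pallor:
  Cough: Flu
  Anemia: Fever, Nausea
MB(Pallor) = {Anemia, Cough, Dyspnea, Fever, Flu, Nausea}, which has 6 nodes.

6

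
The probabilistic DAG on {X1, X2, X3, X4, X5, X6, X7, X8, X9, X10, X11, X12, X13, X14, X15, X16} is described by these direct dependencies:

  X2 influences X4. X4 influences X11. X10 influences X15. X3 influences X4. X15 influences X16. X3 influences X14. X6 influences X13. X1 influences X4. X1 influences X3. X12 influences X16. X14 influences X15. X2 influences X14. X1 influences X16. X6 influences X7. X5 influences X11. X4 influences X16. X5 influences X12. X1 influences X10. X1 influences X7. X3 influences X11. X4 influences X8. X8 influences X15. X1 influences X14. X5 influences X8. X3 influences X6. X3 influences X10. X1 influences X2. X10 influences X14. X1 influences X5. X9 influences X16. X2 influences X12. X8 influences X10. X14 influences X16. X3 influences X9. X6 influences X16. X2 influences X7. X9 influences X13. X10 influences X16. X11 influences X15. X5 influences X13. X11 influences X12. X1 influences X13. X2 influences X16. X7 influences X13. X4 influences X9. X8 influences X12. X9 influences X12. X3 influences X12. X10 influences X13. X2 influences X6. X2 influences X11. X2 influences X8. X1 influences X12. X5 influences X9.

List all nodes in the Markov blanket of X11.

{X1, X2, X3, X4, X5, X8, X9, X10, X12, X14, X15}

Recall MB(v) = parents ∪ children ∪ spouses, where spouses are the other parents of v's children.
X11's parents: X2, X3, X4, X5.
X11's children: X12, X15.
For each child, the remaining parents (spouses of X11):
  X12 also has parents X1, X2, X3, X5, X8, X9.
  X15's other parents are X8, X10, X14.
Union: {X2, X3, X4, X5} ∪ {X12, X15} ∪ {X1, X2, X3, X5, X8, X9, X10, X14} = {X1, X2, X3, X4, X5, X8, X9, X10, X12, X14, X15}.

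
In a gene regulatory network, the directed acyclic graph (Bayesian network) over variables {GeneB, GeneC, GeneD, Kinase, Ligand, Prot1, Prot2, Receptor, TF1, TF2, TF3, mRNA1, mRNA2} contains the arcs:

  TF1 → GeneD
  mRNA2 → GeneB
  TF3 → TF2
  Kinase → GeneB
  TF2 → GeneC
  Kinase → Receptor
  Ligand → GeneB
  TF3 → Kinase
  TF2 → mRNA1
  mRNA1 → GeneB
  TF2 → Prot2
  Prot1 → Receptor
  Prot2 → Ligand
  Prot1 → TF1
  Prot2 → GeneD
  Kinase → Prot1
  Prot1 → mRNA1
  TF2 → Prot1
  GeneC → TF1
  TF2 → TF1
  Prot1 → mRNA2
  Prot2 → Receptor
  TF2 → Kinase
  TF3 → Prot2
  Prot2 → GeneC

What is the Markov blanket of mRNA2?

A node's Markov blanket = Pa ∪ Ch ∪ (parents of Ch other than the node itself).
mRNA2's parents: Prot1.
Ch(mRNA2) = {GeneB}.
Co-parents of mRNA2 (other parents of its children):
  GeneB's other parents are Kinase, Ligand, mRNA1.
So the Markov blanket of mRNA2 is {GeneB, Kinase, Ligand, Prot1, mRNA1}.

{GeneB, Kinase, Ligand, Prot1, mRNA1}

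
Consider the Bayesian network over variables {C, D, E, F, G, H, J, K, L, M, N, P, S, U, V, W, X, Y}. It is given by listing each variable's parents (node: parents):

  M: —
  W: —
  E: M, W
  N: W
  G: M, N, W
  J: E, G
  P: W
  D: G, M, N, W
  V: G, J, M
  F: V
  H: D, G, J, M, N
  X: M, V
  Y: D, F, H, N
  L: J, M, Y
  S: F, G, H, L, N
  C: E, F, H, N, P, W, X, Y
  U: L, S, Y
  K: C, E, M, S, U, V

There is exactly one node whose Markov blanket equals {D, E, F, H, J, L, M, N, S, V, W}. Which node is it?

G

The target node must have every member of {D, E, F, H, J, L, M, N, S, V, W} as a parent, child, or co-parent, and no others.
Parents of G: M, N, W; children: D, H, J, S, V; co-parents: D, E, F, H, J, L, M, N, W.
These exactly cover the given set, so the node is G.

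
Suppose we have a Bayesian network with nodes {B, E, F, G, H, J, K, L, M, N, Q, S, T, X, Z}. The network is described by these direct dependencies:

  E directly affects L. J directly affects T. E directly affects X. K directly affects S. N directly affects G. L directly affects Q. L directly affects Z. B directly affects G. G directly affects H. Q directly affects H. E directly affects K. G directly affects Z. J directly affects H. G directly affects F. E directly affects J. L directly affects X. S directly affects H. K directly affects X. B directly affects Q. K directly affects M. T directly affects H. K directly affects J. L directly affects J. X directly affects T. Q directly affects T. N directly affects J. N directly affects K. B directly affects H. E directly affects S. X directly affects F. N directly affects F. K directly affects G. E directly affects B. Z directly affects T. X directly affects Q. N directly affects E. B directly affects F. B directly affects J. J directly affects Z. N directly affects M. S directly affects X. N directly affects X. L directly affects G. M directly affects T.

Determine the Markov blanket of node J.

A node's Markov blanket = Pa ∪ Ch ∪ (parents of Ch other than the node itself).
J's parents: B, E, K, L, N.
J's children: H, T, Z.
Co-parents of J (other parents of its children):
  Z also has parents G, L.
  parents(T) \ {J} = {M, Q, X, Z}.
  parents(H) \ {J} = {B, G, Q, S, T}.
Taking the union gives {B, E, G, H, K, L, M, N, Q, S, T, X, Z}.

{B, E, G, H, K, L, M, N, Q, S, T, X, Z}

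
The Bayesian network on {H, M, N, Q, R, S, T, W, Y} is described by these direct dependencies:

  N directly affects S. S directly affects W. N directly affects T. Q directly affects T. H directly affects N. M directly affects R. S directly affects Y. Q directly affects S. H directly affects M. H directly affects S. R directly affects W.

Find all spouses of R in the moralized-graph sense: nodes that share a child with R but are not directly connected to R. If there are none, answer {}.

Children of R: W.
  W's other parent is S.
Excluding nodes already adjacent to R (M, W), the co-parent-only contribution is {S}.

{S}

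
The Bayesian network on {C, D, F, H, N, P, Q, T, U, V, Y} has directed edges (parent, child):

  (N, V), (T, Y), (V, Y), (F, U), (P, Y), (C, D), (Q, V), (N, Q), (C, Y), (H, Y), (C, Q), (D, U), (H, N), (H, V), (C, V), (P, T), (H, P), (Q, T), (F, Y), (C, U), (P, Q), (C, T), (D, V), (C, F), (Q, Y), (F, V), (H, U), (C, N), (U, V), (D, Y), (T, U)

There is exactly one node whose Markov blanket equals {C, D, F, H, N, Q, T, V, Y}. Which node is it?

P

The target node must have every member of {C, D, F, H, N, Q, T, V, Y} as a parent, child, or co-parent, and no others.
Parents of P: H; children: Q, T, Y; co-parents: C, D, F, H, N, Q, T, V.
These exactly cover the given set, so the node is P.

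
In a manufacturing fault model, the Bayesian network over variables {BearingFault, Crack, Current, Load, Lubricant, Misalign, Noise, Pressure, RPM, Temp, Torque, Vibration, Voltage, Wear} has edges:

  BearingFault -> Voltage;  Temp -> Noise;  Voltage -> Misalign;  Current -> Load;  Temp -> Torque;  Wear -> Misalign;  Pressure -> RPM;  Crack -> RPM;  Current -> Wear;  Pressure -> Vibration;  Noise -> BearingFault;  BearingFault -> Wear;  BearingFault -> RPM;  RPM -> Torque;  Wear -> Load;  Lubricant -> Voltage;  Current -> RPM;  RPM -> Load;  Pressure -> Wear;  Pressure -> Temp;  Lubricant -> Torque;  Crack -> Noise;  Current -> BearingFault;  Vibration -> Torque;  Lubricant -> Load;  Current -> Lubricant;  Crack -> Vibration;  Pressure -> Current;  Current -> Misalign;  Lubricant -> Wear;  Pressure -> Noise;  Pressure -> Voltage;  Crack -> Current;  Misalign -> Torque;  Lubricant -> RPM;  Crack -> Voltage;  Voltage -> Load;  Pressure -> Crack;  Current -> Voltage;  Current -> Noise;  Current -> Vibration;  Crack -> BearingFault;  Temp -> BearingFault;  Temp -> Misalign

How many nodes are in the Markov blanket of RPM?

A node's Markov blanket = Pa ∪ Ch ∪ (parents of Ch other than the node itself).
Ch(RPM) = {Load, Torque}.
RPM has parents BearingFault, Crack, Current, Lubricant, Pressure.
For each child, the remaining parents (spouses of RPM):
  Load's other parents are Current, Lubricant, Voltage, Wear.
  Torque also has parents Lubricant, Misalign, Temp, Vibration.
MB(RPM) = {BearingFault, Crack, Current, Load, Lubricant, Misalign, Pressure, Temp, Torque, Vibration, Voltage, Wear}, which has 12 nodes.

12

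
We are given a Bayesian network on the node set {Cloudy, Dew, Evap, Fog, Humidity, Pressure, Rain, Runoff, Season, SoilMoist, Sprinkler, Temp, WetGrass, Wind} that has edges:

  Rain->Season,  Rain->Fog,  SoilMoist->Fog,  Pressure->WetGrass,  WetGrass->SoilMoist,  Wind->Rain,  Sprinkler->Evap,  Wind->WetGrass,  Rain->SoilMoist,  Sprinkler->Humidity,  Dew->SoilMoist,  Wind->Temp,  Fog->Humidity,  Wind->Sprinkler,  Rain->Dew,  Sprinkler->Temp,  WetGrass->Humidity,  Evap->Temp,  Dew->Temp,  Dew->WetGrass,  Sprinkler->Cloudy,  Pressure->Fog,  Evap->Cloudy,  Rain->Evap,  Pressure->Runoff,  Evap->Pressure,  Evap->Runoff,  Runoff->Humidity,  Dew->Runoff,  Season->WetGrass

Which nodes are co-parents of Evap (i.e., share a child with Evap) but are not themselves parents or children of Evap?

{Dew, Wind}

Children of Evap: Cloudy, Pressure, Runoff, Temp.
  Cloudy: Sprinkler
  Pressure: —
  Temp: Dew, Sprinkler, Wind
  Runoff: Dew, Pressure
Excluding nodes already adjacent to Evap (Cloudy, Pressure, Rain, Runoff, Sprinkler, Temp), the co-parent-only contribution is {Dew, Wind}.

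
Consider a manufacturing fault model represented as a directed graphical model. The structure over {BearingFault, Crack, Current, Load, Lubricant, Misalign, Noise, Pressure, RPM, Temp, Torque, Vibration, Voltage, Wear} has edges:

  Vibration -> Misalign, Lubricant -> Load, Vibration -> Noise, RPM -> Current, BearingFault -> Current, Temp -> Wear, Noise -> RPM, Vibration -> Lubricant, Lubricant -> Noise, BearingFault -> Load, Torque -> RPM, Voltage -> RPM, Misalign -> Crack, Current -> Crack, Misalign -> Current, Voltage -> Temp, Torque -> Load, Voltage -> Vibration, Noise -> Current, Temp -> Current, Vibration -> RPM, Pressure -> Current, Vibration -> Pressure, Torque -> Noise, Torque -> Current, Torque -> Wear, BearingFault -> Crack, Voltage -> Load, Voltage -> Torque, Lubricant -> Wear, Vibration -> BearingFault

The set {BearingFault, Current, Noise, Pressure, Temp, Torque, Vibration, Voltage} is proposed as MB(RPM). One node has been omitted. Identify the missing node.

By definition, MB(RPM) is built from RPM's parents, RPM's children, and the co-parents of RPM.
Children of RPM: Current.
RPM's parents: Noise, Torque, Vibration, Voltage.
For each child, the remaining parents (spouses of RPM):
  parents(Current) \ {RPM} = {BearingFault, Misalign, Noise, Pressure, Temp, Torque}.
MB(RPM) = {BearingFault, Current, Misalign, Noise, Pressure, Temp, Torque, Vibration, Voltage}.
Comparing with the claimed set, Misalign is missing.

Misalign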